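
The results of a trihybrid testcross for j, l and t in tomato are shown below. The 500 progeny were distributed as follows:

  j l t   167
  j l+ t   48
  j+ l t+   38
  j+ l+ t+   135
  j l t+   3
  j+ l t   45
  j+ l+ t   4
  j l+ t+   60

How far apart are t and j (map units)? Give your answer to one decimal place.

The two most frequent reciprocal classes, j l t and j+ l+ t+, are the parental types, so the F1 was j l t / j+ l+ t+.
The two rarest classes, j l t+ and j+ l+ t, are the double crossovers. Comparing them with the parentals, only the t allele has switched, so t is the middle locus and the order is j – t – l.
Crossovers in the j–t interval produce the single-crossover classes j+ l t and j l+ t+ (45 + 60 = 105) plus the double crossovers (7).
RF(j–t) = (105 + 7) / 500 = 112/500 = 0.2240 → 22.4 map units.

22.4 map units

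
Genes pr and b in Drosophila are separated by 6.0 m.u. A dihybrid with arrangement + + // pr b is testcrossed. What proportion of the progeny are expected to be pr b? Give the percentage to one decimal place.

A map distance of 6.0 m.u. corresponds to a recombination frequency of 0.060.
The F1 is + + / pr b, so pr b is a parental gamete class with expected frequency (1 − r)/2 = 0.940/2 = 0.4700.
That is 0.4700 = 47.0% of the progeny.

47.0%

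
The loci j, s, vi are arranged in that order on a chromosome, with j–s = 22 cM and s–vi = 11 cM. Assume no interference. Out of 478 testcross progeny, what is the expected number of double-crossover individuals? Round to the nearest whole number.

Map distances give recombination frequencies of 0.220 and 0.110 for the two intervals.
With no interference, expected double-crossover frequency = 0.220 × 0.110 = 0.02420.
Expected number = 0.02420 × 478 = 11.57 ≈ 12.

12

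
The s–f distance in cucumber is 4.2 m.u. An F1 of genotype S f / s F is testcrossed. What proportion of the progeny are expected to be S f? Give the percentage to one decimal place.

A map distance of 4.2 m.u. corresponds to a recombination frequency of 0.042.
The F1 is S f / s F, so S f is a parental gamete class with expected frequency (1 − r)/2 = 0.958/2 = 0.4790.
That is 0.4790 = 47.9% of the progeny.

47.9%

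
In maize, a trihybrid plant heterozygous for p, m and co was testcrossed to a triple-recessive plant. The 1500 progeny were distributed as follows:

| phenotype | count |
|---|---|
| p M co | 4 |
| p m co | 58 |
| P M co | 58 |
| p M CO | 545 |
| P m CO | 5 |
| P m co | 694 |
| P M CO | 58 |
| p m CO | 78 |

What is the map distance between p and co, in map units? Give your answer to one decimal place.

The two most frequent reciprocal classes, p M CO and P m co, are the parental types, so the F1 was p M CO / P m co.
The two rarest classes, p M co and P m CO, are the double crossovers. Comparing them with the parentals, only the co allele has switched, so co is the middle locus and the order is p – co – m.
Crossovers in the p–co interval produce the single-crossover classes P M CO and p m co (58 + 58 = 116) plus the double crossovers (9).
RF(p–co) = (116 + 9) / 1500 = 125/1500 = 0.0833 → 8.3 map units.

8.3 map units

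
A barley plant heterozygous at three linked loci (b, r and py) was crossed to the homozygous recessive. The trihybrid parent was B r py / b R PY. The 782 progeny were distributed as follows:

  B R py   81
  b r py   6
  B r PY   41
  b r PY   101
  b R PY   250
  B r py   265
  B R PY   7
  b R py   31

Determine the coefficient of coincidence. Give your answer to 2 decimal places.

The two rarest classes, b r py and B R PY, are the double crossovers. Comparing them with the parentals, only the b allele has switched, so b is the middle locus and the order is r – b – py.
r–b: (182 + 13)/782 = 0.2494; b–py: (72 + 13)/782 = 0.1087.
Expected DCO frequency = 0.2494 × 0.1087 ≈ 0.02711; observed = 13/782 ≈ 0.01662.
Coefficient of coincidence = 0.01662/0.02711 ≈ 0.61.

0.61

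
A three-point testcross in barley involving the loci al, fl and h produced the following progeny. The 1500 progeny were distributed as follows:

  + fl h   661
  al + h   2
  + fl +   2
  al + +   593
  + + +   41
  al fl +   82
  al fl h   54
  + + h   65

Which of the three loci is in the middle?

h

The two most frequent reciprocal classes, al + + and + fl h, are the parental types, so the F1 was al + + / + fl h.
The two rarest classes, al + h and + fl +, are the double crossovers. Comparing them with the parentals, only the h allele has switched, so h is the middle locus and the order is al – h – fl.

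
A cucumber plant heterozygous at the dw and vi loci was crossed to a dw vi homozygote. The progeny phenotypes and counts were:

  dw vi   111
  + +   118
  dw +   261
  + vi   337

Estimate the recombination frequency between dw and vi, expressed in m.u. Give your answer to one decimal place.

The two most frequent classes, + vi (337) and dw + (261), are the parental types, so the F1 was + vi / dw +.
The recombinant classes are + + and dw vi: 118 + 111 = 229.
Recombination frequency = 229/827 = 0.2769 ≈ 27.7%, i.e. 27.7 m.u.

27.7 m.u.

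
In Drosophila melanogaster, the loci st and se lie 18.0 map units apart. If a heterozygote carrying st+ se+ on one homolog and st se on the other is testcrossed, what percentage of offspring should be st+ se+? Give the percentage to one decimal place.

A map distance of 18.0 map units corresponds to a recombination frequency of 0.180.
The F1 is st+ se+ / st se, so st+ se+ is a parental gamete class with expected frequency (1 − r)/2 = 0.820/2 = 0.4100.
That is 0.4100 = 41.0% of the progeny.

41.0%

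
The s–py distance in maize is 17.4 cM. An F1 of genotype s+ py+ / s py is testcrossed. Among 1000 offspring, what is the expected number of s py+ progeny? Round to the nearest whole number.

87

A map distance of 17.4 cM corresponds to a recombination frequency of 0.174.
The F1 is s+ py+ / s py, so s py+ is a recombinant gamete class with expected frequency r/2 = 0.174/2 = 0.0870.
Expected number = 0.0870 × 1000 = 87.00 ≈ 87.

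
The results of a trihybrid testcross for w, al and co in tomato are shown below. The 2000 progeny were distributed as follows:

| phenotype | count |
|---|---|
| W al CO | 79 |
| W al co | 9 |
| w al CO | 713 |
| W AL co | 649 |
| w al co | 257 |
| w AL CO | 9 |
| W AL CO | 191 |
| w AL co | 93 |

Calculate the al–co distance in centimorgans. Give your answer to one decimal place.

The two most frequent reciprocal classes, W AL co and w al CO, are the parental types, so the F1 was W AL co / w al CO.
The two rarest classes, W al co and w AL CO, are the double crossovers. Comparing them with the parentals, only the al allele has switched, so al is the middle locus and the order is co – al – w.
Crossovers in the co–al interval produce the single-crossover classes W AL CO and w al co (191 + 257 = 448) plus the double crossovers (18).
RF(co–al) = (448 + 18) / 2000 = 466/2000 = 0.2330 → 23.3 centimorgans.

23.3 centimorgans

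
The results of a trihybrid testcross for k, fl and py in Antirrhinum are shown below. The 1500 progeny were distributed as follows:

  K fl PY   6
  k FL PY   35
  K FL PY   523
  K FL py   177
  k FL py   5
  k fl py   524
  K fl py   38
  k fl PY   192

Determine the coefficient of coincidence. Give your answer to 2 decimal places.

The two most frequent reciprocal classes, k fl py and K FL PY, are the parental types, so the F1 was k fl py / K FL PY.
The two rarest classes, k FL py and K fl PY, are the double crossovers. Comparing them with the parentals, only the fl allele has switched, so fl is the middle locus and the order is py – fl – k.
py–fl: (369 + 11)/1500 = 0.2533; fl–k: (73 + 11)/1500 = 0.0560.
Expected DCO frequency = 0.2533 × 0.0560 ≈ 0.01418; observed = 11/1500 ≈ 0.00733.
Coefficient of coincidence = 0.00733/0.01418 ≈ 0.52.

0.52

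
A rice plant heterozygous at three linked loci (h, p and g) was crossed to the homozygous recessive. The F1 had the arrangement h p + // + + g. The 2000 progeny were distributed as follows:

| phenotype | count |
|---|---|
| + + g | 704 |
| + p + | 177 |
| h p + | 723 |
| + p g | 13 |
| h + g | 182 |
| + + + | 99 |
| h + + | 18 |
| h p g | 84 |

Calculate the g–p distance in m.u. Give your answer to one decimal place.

The two rarest classes, h + + and + p g, are the double crossovers. Comparing them with the parentals, only the p allele has switched, so p is the middle locus and the order is h – p – g.
Crossovers in the p–g interval produce the single-crossover classes h p g and + + + (84 + 99 = 183) plus the double crossovers (31).
RF(p–g) = (183 + 31) / 2000 = 214/2000 = 0.1070 → 10.7 m.u.

10.7 m.u.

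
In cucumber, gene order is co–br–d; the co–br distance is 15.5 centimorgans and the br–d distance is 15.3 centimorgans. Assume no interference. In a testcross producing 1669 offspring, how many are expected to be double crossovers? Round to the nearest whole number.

Map distances give recombination frequencies of 0.155 and 0.153 for the two intervals.
With no interference, expected double-crossover frequency = 0.155 × 0.153 = 0.02371.
Expected number = 0.02371 × 1669 = 39.58 ≈ 40.

40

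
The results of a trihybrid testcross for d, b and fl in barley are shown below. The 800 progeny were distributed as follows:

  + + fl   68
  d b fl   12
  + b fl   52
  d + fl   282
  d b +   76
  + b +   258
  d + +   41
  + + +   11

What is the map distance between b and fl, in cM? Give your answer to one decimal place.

The two most frequent reciprocal classes, d + fl and + b +, are the parental types, so the F1 was d + fl / + b +.
The two rarest classes, d b fl and + + +, are the double crossovers. Comparing them with the parentals, only the b allele has switched, so b is the middle locus and the order is fl – b – d.
Crossovers in the fl–b interval produce the single-crossover classes d + + and + b fl (41 + 52 = 93) plus the double crossovers (23).
RF(fl–b) = (93 + 23) / 800 = 116/800 = 0.1450 → 14.5 cM.

14.5 cM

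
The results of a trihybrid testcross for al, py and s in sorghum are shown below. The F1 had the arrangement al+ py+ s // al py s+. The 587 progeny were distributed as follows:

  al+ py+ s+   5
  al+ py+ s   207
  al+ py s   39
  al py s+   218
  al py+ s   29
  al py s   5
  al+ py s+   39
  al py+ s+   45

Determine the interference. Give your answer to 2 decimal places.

The two rarest classes, al+ py+ s+ and al py s, are the double crossovers. Comparing them with the parentals, only the s allele has switched, so s is the middle locus and the order is py – s – al.
py–s: (84 + 10)/587 = 0.1601; s–al: (68 + 10)/587 = 0.1329.
Expected DCO frequency = 0.1601 × 0.1329 ≈ 0.02128; observed = 10/587 ≈ 0.01704.
Coefficient of coincidence = 0.01704/0.02128 ≈ 0.80; interference = 1 − 0.80 = 0.20.

0.20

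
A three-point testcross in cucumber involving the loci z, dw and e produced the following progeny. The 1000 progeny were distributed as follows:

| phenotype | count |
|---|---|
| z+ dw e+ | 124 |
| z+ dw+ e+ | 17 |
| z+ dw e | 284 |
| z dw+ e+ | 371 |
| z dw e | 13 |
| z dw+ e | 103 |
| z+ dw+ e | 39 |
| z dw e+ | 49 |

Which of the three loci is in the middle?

The two most frequent reciprocal classes, z dw+ e+ and z+ dw e, are the parental types, so the F1 was z dw+ e+ / z+ dw e.
The two rarest classes, z+ dw+ e+ and z dw e, are the double crossovers. Comparing them with the parentals, only the z allele has switched, so z is the middle locus and the order is e – z – dw.

z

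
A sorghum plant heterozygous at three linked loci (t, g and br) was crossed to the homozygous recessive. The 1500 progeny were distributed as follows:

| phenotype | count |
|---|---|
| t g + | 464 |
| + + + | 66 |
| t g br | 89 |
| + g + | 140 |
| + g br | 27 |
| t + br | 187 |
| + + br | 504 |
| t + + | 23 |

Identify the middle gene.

The two most frequent reciprocal classes, t g + and + + br, are the parental types, so the F1 was t g + / + + br.
The two rarest classes, t + + and + g br, are the double crossovers. Comparing them with the parentals, only the g allele has switched, so g is the middle locus and the order is t – g – br.

g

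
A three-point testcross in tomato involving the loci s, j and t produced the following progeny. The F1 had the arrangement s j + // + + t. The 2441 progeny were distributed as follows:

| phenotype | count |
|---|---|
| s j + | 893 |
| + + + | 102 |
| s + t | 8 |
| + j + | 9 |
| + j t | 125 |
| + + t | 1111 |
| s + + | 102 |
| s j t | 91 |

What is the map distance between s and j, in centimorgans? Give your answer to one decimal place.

The two rarest classes, + j + and s + t, are the double crossovers. Comparing them with the parentals, only the s allele has switched, so s is the middle locus and the order is t – s – j.
Crossovers in the s–j interval produce the single-crossover classes s + + and + j t (102 + 125 = 227) plus the double crossovers (17).
RF(s–j) = (227 + 17) / 2441 = 244/2441 = 0.1000 → 10.0 centimorgans.

10.0 centimorgans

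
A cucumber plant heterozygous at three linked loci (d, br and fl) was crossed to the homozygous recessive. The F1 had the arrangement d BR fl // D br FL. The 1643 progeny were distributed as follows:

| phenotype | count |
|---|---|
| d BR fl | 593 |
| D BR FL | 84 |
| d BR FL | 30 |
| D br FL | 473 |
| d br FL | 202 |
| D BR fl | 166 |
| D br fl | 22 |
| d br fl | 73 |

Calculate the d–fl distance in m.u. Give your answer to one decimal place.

25.6 m.u.

The two rarest classes, d BR FL and D br fl, are the double crossovers. Comparing them with the parentals, only the fl allele has switched, so fl is the middle locus and the order is d – fl – br.
Crossovers in the d–fl interval produce the single-crossover classes D BR fl and d br FL (166 + 202 = 368) plus the double crossovers (52).
RF(d–fl) = (368 + 52) / 1643 = 420/1643 = 0.2556 → 25.6 m.u.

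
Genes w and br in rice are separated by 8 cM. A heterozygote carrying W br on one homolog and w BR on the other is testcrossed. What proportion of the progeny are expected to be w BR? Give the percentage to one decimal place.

46.0%

A map distance of 8 cM corresponds to a recombination frequency of 0.080.
The F1 is W br / w BR, so w BR is a parental gamete class with expected frequency (1 − r)/2 = 0.920/2 = 0.4600.
That is 0.4600 = 46.0% of the progeny.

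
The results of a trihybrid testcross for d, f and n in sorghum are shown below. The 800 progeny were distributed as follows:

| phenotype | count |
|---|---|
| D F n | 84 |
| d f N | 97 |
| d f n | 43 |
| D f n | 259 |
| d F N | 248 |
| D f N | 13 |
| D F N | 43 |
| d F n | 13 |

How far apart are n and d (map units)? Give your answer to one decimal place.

14.0 map units

The two most frequent reciprocal classes, D f n and d F N, are the parental types, so the F1 was D f n / d F N.
The two rarest classes, D f N and d F n, are the double crossovers. Comparing them with the parentals, only the n allele has switched, so n is the middle locus and the order is d – n – f.
Crossovers in the d–n interval produce the single-crossover classes d f n and D F N (43 + 43 = 86) plus the double crossovers (26).
RF(d–n) = (86 + 26) / 800 = 112/800 = 0.1400 → 14.0 map units.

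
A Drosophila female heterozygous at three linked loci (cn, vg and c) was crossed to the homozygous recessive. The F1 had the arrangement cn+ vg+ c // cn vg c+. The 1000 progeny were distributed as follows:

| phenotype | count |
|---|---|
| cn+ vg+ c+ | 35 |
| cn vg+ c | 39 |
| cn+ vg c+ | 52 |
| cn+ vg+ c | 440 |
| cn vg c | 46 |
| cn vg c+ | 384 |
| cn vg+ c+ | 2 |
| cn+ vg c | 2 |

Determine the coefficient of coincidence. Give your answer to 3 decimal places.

0.495

The two rarest classes, cn+ vg c and cn vg+ c+, are the double crossovers. Comparing them with the parentals, only the vg allele has switched, so vg is the middle locus and the order is cn – vg – c.
cn–vg: (91 + 4)/1000 = 0.0950; vg–c: (81 + 4)/1000 = 0.0850.
Expected DCO frequency = 0.0950 × 0.0850 ≈ 0.00808; observed = 4/1000 ≈ 0.00400.
Coefficient of coincidence = 0.00400/0.00808 ≈ 0.495.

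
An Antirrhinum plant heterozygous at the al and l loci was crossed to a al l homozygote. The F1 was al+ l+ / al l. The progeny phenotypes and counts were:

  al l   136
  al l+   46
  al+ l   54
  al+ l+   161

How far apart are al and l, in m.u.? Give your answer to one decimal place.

25.2 m.u.

The recombinant classes are al+ l and al l+: 54 + 46 = 100.
Recombination frequency = 100/397 = 0.2519 ≈ 25.2%, i.e. 25.2 m.u.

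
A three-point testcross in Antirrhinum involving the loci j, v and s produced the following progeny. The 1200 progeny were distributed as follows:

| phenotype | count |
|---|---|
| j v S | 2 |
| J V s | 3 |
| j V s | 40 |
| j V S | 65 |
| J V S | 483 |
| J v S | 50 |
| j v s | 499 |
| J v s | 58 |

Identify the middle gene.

s

The two most frequent reciprocal classes, J V S and j v s, are the parental types, so the F1 was J V S / j v s.
The two rarest classes, J V s and j v S, are the double crossovers. Comparing them with the parentals, only the s allele has switched, so s is the middle locus and the order is v – s – j.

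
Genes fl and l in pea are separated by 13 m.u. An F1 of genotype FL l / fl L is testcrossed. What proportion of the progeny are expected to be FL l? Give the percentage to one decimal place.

A map distance of 13 m.u. corresponds to a recombination frequency of 0.130.
The F1 is FL l / fl L, so FL l is a parental gamete class with expected frequency (1 − r)/2 = 0.870/2 = 0.4350.
That is 0.4350 = 43.5% of the progeny.

43.5%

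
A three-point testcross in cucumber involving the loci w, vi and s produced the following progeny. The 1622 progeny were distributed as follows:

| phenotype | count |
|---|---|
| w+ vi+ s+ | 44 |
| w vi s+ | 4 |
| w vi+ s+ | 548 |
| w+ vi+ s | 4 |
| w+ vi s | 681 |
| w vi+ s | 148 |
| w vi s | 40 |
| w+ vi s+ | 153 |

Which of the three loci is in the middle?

vi

The two most frequent reciprocal classes, w+ vi s and w vi+ s+, are the parental types, so the F1 was w+ vi s / w vi+ s+.
The two rarest classes, w+ vi+ s and w vi s+, are the double crossovers. Comparing them with the parentals, only the vi allele has switched, so vi is the middle locus and the order is s – vi – w.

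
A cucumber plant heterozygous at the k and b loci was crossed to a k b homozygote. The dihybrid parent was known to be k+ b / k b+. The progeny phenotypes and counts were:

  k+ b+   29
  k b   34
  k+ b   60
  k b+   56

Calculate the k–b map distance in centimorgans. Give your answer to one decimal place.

The recombinant classes are k+ b+ and k b: 29 + 34 = 63.
Recombination frequency = 63/179 = 0.3520 ≈ 35.2%, i.e. 35.2 centimorgans.

35.2 centimorgans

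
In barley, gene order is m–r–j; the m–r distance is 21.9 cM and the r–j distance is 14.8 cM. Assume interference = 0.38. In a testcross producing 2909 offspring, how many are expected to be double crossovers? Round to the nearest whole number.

Map distances give recombination frequencies of 0.219 and 0.148 for the two intervals.
With interference 0.38 (so coincidence = 0.62), expected double-crossover frequency = 0.219 × 0.148 × 0.62 = 0.02010.
Expected number = 0.02010 × 2909 = 58.46 ≈ 58.

58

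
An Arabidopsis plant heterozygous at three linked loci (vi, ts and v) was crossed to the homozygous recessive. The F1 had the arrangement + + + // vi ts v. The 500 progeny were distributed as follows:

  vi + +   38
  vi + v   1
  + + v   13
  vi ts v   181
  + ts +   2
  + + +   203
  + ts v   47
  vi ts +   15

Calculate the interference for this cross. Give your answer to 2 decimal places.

The two rarest classes, + ts + and vi + v, are the double crossovers. Comparing them with the parentals, only the ts allele has switched, so ts is the middle locus and the order is v – ts – vi.
v–ts: (28 + 3)/500 = 0.0620; ts–vi: (85 + 3)/500 = 0.1760.
Expected DCO frequency = 0.0620 × 0.1760 ≈ 0.01091; observed = 3/500 ≈ 0.00600.
Coefficient of coincidence = 0.00600/0.01091 ≈ 0.55; interference = 1 − 0.55 = 0.45.

0.45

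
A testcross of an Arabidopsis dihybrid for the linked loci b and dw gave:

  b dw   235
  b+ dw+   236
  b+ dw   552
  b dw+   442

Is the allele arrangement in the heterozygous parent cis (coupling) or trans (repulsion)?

trans

The two most frequent classes are b+ dw (552) and b dw+ (442); these are the parental (non-recombinant) types.
So the F1 carried b+ dw on one chromosome and b dw+ on the other — the recessive alleles are on opposite chromosomes (trans / repulsion).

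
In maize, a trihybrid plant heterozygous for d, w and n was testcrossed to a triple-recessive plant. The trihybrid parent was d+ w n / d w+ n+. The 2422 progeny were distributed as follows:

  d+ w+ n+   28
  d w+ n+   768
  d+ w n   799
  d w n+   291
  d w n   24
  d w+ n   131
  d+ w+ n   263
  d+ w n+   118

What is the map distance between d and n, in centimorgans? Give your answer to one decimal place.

12.4 centimorgans

The two rarest classes, d w n and d+ w+ n+, are the double crossovers. Comparing them with the parentals, only the d allele has switched, so d is the middle locus and the order is n – d – w.
Crossovers in the n–d interval produce the single-crossover classes d+ w n+ and d w+ n (118 + 131 = 249) plus the double crossovers (52).
RF(n–d) = (249 + 52) / 2422 = 301/2422 = 0.1243 → 12.4 centimorgans.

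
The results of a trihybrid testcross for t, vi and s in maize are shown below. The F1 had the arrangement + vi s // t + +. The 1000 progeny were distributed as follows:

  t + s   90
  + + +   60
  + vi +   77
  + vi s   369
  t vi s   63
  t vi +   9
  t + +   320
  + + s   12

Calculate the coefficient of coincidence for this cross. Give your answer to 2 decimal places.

0.78

The two rarest classes, + + s and t vi +, are the double crossovers. Comparing them with the parentals, only the vi allele has switched, so vi is the middle locus and the order is s – vi – t.
s–vi: (167 + 21)/1000 = 0.1880; vi–t: (123 + 21)/1000 = 0.1440.
Expected DCO frequency = 0.1880 × 0.1440 ≈ 0.02707; observed = 21/1000 ≈ 0.02100.
Coefficient of coincidence = 0.02100/0.02707 ≈ 0.78.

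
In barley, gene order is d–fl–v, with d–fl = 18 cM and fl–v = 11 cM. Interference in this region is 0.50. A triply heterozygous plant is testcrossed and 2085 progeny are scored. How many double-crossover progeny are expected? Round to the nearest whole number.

Map distances give recombination frequencies of 0.180 and 0.110 for the two intervals.
With interference 0.50 (so coincidence = 0.50), expected double-crossover frequency = 0.180 × 0.110 × 0.50 = 0.00990.
Expected number = 0.00990 × 2085 = 20.64 ≈ 21.

21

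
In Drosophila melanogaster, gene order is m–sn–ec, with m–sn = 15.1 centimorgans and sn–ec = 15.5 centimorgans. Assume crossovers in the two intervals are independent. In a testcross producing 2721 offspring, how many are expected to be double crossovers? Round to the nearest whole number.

64

Map distances give recombination frequencies of 0.151 and 0.155 for the two intervals.
With no interference, expected double-crossover frequency = 0.151 × 0.155 = 0.02340.
Expected number = 0.02340 × 2721 = 63.69 ≈ 64.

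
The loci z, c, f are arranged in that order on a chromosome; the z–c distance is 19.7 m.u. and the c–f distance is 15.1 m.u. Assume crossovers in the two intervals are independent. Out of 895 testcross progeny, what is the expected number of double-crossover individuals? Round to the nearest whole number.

27

Map distances give recombination frequencies of 0.197 and 0.151 for the two intervals.
With no interference, expected double-crossover frequency = 0.197 × 0.151 = 0.02975.
Expected number = 0.02975 × 895 = 26.62 ≈ 27.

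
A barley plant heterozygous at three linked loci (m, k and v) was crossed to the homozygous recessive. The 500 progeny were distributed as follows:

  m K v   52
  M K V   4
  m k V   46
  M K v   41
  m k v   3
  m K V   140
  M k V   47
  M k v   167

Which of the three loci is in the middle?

The two most frequent reciprocal classes, M k v and m K V, are the parental types, so the F1 was M k v / m K V.
The two rarest classes, m k v and M K V, are the double crossovers. Comparing them with the parentals, only the m allele has switched, so m is the middle locus and the order is k – m – v.

m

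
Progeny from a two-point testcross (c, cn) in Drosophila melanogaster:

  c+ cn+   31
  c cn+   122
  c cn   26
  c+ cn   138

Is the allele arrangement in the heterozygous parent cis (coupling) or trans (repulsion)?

The two most frequent classes are c+ cn (138) and c cn+ (122); these are the parental (non-recombinant) types.
So the F1 carried c+ cn on one chromosome and c cn+ on the other — the recessive alleles are on opposite chromosomes (trans / repulsion).

trans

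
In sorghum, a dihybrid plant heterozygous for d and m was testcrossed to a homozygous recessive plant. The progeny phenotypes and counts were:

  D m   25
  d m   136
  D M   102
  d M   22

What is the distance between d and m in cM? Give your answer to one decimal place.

16.5 cM

The two most frequent classes, D M (102) and d m (136), are the parental types, so the F1 was D M / d m.
The recombinant classes are D m and d M: 25 + 22 = 47.
Recombination frequency = 47/285 = 0.1649 ≈ 16.5%, i.e. 16.5 cM.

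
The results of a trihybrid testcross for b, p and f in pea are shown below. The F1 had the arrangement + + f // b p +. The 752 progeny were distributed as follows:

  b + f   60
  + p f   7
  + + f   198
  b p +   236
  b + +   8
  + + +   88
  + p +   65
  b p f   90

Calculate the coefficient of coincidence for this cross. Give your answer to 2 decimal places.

The two rarest classes, + p f and b + +, are the double crossovers. Comparing them with the parentals, only the p allele has switched, so p is the middle locus and the order is b – p – f.
b–p: (125 + 15)/752 = 0.1862; p–f: (178 + 15)/752 = 0.2566.
Expected DCO frequency = 0.1862 × 0.2566 ≈ 0.04778; observed = 15/752 ≈ 0.01995.
Coefficient of coincidence = 0.01995/0.04778 ≈ 0.42.

0.42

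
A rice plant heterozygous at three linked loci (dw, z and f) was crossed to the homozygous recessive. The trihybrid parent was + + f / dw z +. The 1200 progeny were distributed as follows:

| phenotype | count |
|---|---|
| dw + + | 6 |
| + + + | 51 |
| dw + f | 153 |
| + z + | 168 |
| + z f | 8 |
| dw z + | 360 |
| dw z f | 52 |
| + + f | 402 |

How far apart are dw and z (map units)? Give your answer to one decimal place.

27.9 map units

The two rarest classes, + z f and dw + +, are the double crossovers. Comparing them with the parentals, only the z allele has switched, so z is the middle locus and the order is dw – z – f.
Crossovers in the dw–z interval produce the single-crossover classes dw + f and + z + (153 + 168 = 321) plus the double crossovers (14).
RF(dw–z) = (321 + 14) / 1200 = 335/1200 = 0.2792 → 27.9 map units.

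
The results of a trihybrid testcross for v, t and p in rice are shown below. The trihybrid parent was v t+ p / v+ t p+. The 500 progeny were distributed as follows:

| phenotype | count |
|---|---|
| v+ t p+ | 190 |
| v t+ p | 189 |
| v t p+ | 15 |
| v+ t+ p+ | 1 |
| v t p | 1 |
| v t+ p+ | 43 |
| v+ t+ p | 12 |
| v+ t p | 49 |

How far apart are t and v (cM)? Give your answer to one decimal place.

The two rarest classes, v t p and v+ t+ p+, are the double crossovers. Comparing them with the parentals, only the t allele has switched, so t is the middle locus and the order is v – t – p.
Crossovers in the v–t interval produce the single-crossover classes v+ t+ p and v t p+ (12 + 15 = 27) plus the double crossovers (2).
RF(v–t) = (27 + 2) / 500 = 29/500 = 0.0580 → 5.8 cM.

5.8 cM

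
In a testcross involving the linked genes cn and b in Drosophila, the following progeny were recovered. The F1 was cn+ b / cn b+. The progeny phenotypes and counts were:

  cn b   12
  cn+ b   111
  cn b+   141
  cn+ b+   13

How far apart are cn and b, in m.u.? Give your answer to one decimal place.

9.0 m.u.

The recombinant classes are cn+ b+ and cn b: 13 + 12 = 25.
Recombination frequency = 25/277 = 0.0903 ≈ 9.0%, i.e. 9.0 m.u.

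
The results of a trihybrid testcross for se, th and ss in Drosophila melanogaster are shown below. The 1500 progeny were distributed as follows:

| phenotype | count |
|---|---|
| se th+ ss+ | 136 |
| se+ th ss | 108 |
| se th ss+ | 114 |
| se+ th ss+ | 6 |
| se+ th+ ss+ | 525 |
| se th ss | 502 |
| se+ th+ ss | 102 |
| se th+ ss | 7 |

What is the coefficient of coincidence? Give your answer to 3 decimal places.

The two most frequent reciprocal classes, se th ss and se+ th+ ss+, are the parental types, so the F1 was se th ss / se+ th+ ss+.
The two rarest classes, se th+ ss and se+ th ss+, are the double crossovers. Comparing them with the parentals, only the th allele has switched, so th is the middle locus and the order is se – th – ss.
se–th: (244 + 13)/1500 = 0.1713; th–ss: (216 + 13)/1500 = 0.1527.
Expected DCO frequency = 0.1713 × 0.1527 ≈ 0.02616; observed = 13/1500 ≈ 0.00867.
Coefficient of coincidence = 0.00867/0.02616 ≈ 0.331.

0.331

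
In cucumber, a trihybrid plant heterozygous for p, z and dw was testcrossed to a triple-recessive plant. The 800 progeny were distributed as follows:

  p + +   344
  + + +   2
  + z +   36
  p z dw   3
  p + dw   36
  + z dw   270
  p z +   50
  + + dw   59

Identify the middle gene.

The two most frequent reciprocal classes, p + + and + z dw, are the parental types, so the F1 was p + + / + z dw.
The two rarest classes, + + + and p z dw, are the double crossovers. Comparing them with the parentals, only the p allele has switched, so p is the middle locus and the order is dw – p – z.

p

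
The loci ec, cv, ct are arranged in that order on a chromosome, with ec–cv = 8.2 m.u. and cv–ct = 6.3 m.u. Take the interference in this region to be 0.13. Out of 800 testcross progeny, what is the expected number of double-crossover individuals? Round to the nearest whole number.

Map distances give recombination frequencies of 0.082 and 0.063 for the two intervals.
With interference 0.13 (so coincidence = 0.87), expected double-crossover frequency = 0.082 × 0.063 × 0.87 = 0.00449.
Expected number = 0.00449 × 800 = 3.60 ≈ 4.

4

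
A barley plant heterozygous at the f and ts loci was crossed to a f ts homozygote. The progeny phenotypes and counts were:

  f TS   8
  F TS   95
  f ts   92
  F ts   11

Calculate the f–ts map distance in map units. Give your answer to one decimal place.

The two most frequent classes, F TS (95) and f ts (92), are the parental types, so the F1 was F TS / f ts.
The recombinant classes are F ts and f TS: 11 + 8 = 19.
Recombination frequency = 19/206 = 0.0922 ≈ 9.2%, i.e. 9.2 map units.

9.2 map units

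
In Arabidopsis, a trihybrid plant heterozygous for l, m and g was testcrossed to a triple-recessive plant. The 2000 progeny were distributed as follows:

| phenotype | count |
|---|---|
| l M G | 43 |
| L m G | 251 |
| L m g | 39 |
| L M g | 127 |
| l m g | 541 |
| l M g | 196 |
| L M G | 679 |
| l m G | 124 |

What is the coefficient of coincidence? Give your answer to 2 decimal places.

The two most frequent reciprocal classes, L M G and l m g, are the parental types, so the F1 was L M G / l m g.
The two rarest classes, l M G and L m g, are the double crossovers. Comparing them with the parentals, only the l allele has switched, so l is the middle locus and the order is m – l – g.
m–l: (447 + 82)/2000 = 0.2645; l–g: (251 + 82)/2000 = 0.1665.
Expected DCO frequency = 0.2645 × 0.1665 ≈ 0.04404; observed = 82/2000 ≈ 0.04100.
Coefficient of coincidence = 0.04100/0.04404 ≈ 0.93.

0.93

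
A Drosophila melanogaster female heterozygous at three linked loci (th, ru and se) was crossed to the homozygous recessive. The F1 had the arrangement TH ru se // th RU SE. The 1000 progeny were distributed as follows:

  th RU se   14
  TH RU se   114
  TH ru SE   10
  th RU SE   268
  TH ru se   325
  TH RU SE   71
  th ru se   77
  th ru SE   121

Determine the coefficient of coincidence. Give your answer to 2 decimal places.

0.54

The two rarest classes, TH ru SE and th RU se, are the double crossovers. Comparing them with the parentals, only the se allele has switched, so se is the middle locus and the order is ru – se – th.
ru–se: (235 + 24)/1000 = 0.2590; se–th: (148 + 24)/1000 = 0.1720.
Expected DCO frequency = 0.2590 × 0.1720 ≈ 0.04455; observed = 24/1000 ≈ 0.02400.
Coefficient of coincidence = 0.02400/0.04455 ≈ 0.54.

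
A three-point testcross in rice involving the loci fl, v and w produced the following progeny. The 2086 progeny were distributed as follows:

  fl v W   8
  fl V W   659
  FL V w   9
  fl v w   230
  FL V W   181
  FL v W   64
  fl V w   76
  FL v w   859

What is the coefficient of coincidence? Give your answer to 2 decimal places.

The two most frequent reciprocal classes, fl V W and FL v w, are the parental types, so the F1 was fl V W / FL v w.
The two rarest classes, fl v W and FL V w, are the double crossovers. Comparing them with the parentals, only the v allele has switched, so v is the middle locus and the order is fl – v – w.
fl–v: (411 + 17)/2086 = 0.2052; v–w: (140 + 17)/2086 = 0.0753.
Expected DCO frequency = 0.2052 × 0.0753 ≈ 0.01545; observed = 17/2086 ≈ 0.00815.
Coefficient of coincidence = 0.00815/0.01545 ≈ 0.53.

0.53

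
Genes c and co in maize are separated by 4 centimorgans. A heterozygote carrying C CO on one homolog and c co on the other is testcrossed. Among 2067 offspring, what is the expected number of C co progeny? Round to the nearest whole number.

41

A map distance of 4 centimorgans corresponds to a recombination frequency of 0.040.
The F1 is C CO / c co, so C co is a recombinant gamete class with expected frequency r/2 = 0.040/2 = 0.0200.
Expected number = 0.0200 × 2067 = 41.34 ≈ 41.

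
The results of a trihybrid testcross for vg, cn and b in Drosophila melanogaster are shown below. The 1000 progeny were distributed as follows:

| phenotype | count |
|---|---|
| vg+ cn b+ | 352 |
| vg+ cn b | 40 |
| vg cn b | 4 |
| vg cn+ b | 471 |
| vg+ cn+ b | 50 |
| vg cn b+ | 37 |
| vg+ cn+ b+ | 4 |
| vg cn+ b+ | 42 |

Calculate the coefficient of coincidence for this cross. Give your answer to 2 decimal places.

The two most frequent reciprocal classes, vg+ cn b+ and vg cn+ b, are the parental types, so the F1 was vg+ cn b+ / vg cn+ b.
The two rarest classes, vg+ cn+ b+ and vg cn b, are the double crossovers. Comparing them with the parentals, only the cn allele has switched, so cn is the middle locus and the order is vg – cn – b.
vg–cn: (87 + 8)/1000 = 0.0950; cn–b: (82 + 8)/1000 = 0.0900.
Expected DCO frequency = 0.0950 × 0.0900 ≈ 0.00855; observed = 8/1000 ≈ 0.00800.
Coefficient of coincidence = 0.00800/0.00855 ≈ 0.94.

0.94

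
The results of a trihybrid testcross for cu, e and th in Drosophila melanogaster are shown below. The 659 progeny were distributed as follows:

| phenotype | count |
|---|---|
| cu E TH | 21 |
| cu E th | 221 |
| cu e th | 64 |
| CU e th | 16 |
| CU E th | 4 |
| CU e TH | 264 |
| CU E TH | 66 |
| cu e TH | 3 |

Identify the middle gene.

cu

The two most frequent reciprocal classes, cu E th and CU e TH, are the parental types, so the F1 was cu E th / CU e TH.
The two rarest classes, CU E th and cu e TH, are the double crossovers. Comparing them with the parentals, only the cu allele has switched, so cu is the middle locus and the order is th – cu – e.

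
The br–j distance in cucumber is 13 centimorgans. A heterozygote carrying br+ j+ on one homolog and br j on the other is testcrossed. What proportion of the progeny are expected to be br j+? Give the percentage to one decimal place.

6.5%

A map distance of 13 centimorgans corresponds to a recombination frequency of 0.130.
The F1 is br+ j+ / br j, so br j+ is a recombinant gamete class with expected frequency r/2 = 0.130/2 = 0.0650.
That is 0.0650 = 6.5% of the progeny.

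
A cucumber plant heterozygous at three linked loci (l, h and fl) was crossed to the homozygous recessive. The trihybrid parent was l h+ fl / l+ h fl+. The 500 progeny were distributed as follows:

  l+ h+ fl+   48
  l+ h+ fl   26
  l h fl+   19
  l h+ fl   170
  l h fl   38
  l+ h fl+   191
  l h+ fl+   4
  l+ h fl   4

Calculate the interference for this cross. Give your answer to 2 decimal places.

0.20

The two rarest classes, l h+ fl+ and l+ h fl, are the double crossovers. Comparing them with the parentals, only the fl allele has switched, so fl is the middle locus and the order is h – fl – l.
h–fl: (86 + 8)/500 = 0.1880; fl–l: (45 + 8)/500 = 0.1060.
Expected DCO frequency = 0.1880 × 0.1060 ≈ 0.01993; observed = 8/500 ≈ 0.01600.
Coefficient of coincidence = 0.01600/0.01993 ≈ 0.80; interference = 1 − 0.80 = 0.20.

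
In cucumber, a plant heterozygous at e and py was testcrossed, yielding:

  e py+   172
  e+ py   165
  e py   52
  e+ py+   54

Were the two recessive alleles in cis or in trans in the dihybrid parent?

The two most frequent classes are e+ py (165) and e py+ (172); these are the parental (non-recombinant) types.
So the F1 carried e+ py on one chromosome and e py+ on the other — the recessive alleles are on opposite chromosomes (trans / repulsion).

trans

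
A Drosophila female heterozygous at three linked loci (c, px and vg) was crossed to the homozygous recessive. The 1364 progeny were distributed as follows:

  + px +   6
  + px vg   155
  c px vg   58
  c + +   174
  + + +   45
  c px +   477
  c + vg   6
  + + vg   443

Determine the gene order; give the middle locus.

c

The two most frequent reciprocal classes, + + vg and c px +, are the parental types, so the F1 was + + vg / c px +.
The two rarest classes, c + vg and + px +, are the double crossovers. Comparing them with the parentals, only the c allele has switched, so c is the middle locus and the order is vg – c – px.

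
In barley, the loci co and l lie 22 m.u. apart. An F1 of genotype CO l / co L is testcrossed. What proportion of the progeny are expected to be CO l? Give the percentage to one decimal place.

A map distance of 22 m.u. corresponds to a recombination frequency of 0.220.
The F1 is CO l / co L, so CO l is a parental gamete class with expected frequency (1 − r)/2 = 0.780/2 = 0.3900.
That is 0.3900 = 39.0% of the progeny.

39.0%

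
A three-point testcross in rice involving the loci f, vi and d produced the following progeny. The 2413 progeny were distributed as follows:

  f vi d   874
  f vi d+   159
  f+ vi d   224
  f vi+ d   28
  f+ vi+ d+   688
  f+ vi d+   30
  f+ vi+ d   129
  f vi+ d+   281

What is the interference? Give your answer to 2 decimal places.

0.28

The two most frequent reciprocal classes, f+ vi+ d+ and f vi d, are the parental types, so the F1 was f+ vi+ d+ / f vi d.
The two rarest classes, f+ vi d+ and f vi+ d, are the double crossovers. Comparing them with the parentals, only the vi allele has switched, so vi is the middle locus and the order is d – vi – f.
d–vi: (288 + 58)/2413 = 0.1434; vi–f: (505 + 58)/2413 = 0.2333.
Expected DCO frequency = 0.1434 × 0.2333 ≈ 0.03346; observed = 58/2413 ≈ 0.02404.
Coefficient of coincidence = 0.02404/0.03346 ≈ 0.72; interference = 1 − 0.72 = 0.28.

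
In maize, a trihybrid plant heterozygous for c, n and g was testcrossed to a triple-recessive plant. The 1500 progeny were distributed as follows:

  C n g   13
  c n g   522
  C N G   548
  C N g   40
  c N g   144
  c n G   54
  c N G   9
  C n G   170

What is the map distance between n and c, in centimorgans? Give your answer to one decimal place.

The two most frequent reciprocal classes, c n g and C N G, are the parental types, so the F1 was c n g / C N G.
The two rarest classes, C n g and c N G, are the double crossovers. Comparing them with the parentals, only the c allele has switched, so c is the middle locus and the order is n – c – g.
Crossovers in the n–c interval produce the single-crossover classes c N g and C n G (144 + 170 = 314) plus the double crossovers (22).
RF(n–c) = (314 + 22) / 1500 = 336/1500 = 0.2240 → 22.4 centimorgans.

22.4 centimorgans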